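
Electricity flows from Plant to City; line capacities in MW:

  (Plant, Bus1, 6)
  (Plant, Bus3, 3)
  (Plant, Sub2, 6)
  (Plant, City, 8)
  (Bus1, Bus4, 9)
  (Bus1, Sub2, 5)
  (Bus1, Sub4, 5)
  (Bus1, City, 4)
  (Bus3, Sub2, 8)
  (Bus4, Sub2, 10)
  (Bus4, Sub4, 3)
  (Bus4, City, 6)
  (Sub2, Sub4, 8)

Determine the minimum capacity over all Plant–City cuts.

14

Augment Plant→City: bottleneck 8, flow now 8.
Augment Plant→Bus1→City: bottleneck 4, flow now 12.
Augment Plant→Bus1→Bus4→City: bottleneck 2, flow now 14.
No augmenting path remains; maximum flow = 14.
By max-flow min-cut, the minimum cut capacity equals the max flow.
In the residual graph, reachable from Plant: {Plant, Bus3, Sub2, Sub4}.
Min-cut edges: Plant→Bus1 (6), Plant→City (8); capacity 6 + 8 = 14.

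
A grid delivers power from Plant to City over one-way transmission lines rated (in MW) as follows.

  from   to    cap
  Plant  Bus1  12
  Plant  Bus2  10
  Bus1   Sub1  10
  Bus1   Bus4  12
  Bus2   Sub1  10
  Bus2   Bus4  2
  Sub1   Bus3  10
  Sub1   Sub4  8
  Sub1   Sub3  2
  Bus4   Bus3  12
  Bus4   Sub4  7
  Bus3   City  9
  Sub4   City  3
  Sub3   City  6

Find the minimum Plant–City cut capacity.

Augment Plant→Bus1→Sub1→Bus3→City: bottleneck 9, flow now 9.
Augment Plant→Bus1→Sub1→Sub4→City: bottleneck 1, flow now 10.
Augment Plant→Bus1→Bus4→Sub4→City: bottleneck 2, flow now 12.
Augment Plant→Bus2→Sub1→Sub3→City: bottleneck 2, flow now 14.
No augmenting path remains; maximum flow = 14.
By max-flow min-cut, the minimum cut capacity equals the max flow.
In the residual graph, reachable from Plant: {Plant, Bus1, Bus2, Sub1, Bus4, Bus3, Sub4}.
Min-cut edges: Sub1→Sub3 (2), Bus3→City (9), Sub4→City (3); capacity 2 + 9 + 3 = 14.

14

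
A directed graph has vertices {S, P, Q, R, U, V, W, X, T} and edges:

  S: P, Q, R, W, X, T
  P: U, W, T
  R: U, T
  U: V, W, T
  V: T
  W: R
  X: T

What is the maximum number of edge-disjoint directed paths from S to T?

Assign every edge capacity 1; by Menger, the answer equals the max flow.
Path S→T (+1); total 1.
Path S→P→T (+1); total 2.
Path S→R→T (+1); total 3.
Path S→X→T (+1); total 4.
Path S→W→R→U→T (+1); total 5.
No residual S→T path; max flow = 5.
Certifying cut of size 5: {S→P, S→R, S→T, S→W, S→X}.

5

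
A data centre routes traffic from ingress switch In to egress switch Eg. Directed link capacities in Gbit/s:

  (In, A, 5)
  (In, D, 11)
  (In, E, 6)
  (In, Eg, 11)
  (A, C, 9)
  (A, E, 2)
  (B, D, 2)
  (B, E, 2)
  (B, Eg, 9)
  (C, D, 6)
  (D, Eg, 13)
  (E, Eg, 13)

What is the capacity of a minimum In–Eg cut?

Augment In→Eg: bottleneck 11, flow now 11.
Augment In→D→Eg: bottleneck 11, flow now 22.
Augment In→E→Eg: bottleneck 6, flow now 28.
Augment In→A→E→Eg: bottleneck 2, flow now 30.
Augment In→A→C→D→Eg: bottleneck 2, flow now 32.
No augmenting path remains; maximum flow = 32.
By max-flow min-cut, the minimum cut capacity equals the max flow.
In the residual graph, reachable from In: {In, A, C, D}.
Min-cut edges: In→E (6), In→Eg (11), A→E (2), D→Eg (13); capacity 6 + 11 + 2 + 13 = 32.

32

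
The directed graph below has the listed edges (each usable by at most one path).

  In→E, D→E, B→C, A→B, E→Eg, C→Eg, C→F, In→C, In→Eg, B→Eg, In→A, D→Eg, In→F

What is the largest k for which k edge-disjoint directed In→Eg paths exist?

Assign every edge capacity 1; by Menger, the answer equals the max flow.
Path In→Eg (+1); total 1.
Path In→C→Eg (+1); total 2.
Path In→E→Eg (+1); total 3.
Path In→A→B→Eg (+1); total 4.
No residual In→Eg path; max flow = 4.
Certifying cut of size 4: {In→A, In→C, In→E, In→Eg}.

4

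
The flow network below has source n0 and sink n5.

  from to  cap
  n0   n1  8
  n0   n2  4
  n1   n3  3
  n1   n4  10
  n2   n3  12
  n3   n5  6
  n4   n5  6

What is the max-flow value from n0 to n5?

12

Augment n0→n1→n3→n5: bottleneck 3, flow now 3.
Augment n0→n1→n4→n5: bottleneck 5, flow now 8.
Augment n0→n2→n3→n5: bottleneck 3, flow now 11.
Augment n0→n2→n3→n1→n4→n5: bottleneck 1, flow now 12. (uses reverse residual edge)
No augmenting path remains; maximum flow = 12.
In the residual graph, reachable from n0: {n0}.
Min-cut edges: n0→n1 (8), n0→n2 (4); capacity 8 + 4 = 12.
This cut is saturated, so no flow can exceed 12.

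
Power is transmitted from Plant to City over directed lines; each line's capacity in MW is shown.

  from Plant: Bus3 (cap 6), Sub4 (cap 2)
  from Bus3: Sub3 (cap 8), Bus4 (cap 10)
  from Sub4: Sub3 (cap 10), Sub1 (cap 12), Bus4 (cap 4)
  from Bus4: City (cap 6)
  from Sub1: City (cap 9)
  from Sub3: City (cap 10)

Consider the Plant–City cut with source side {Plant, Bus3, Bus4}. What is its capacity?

Edges leaving {Plant, Bus3, Bus4}: Plant→Sub4 (2), Bus3→Sub3 (8), Bus4→City (6).
Cut capacity = 2 + 8 + 6 = 16.

16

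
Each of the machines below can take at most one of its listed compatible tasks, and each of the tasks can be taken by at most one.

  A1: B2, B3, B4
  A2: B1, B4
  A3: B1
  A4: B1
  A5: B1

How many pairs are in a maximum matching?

Unit-capacity flow: source→left, listed edges, right→sink; max matching = max flow.
Augmenting path A1→B2 (+1); matched 1.
Augmenting path A2→B1 (+1); matched 2.
Augmenting path A3→B1→A2→B4 (+1); matched 3.
No augmenting path remains; maximum matching = 3.
König certificate: {A1, A2, B1} is a vertex cover of size 3 (every listed pair touches it), so no matching can be larger.

3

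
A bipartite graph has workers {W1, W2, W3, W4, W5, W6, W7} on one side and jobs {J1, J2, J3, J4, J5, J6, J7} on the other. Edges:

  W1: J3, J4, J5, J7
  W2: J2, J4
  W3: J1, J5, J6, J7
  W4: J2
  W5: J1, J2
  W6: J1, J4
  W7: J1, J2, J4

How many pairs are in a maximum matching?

5

Unit-capacity flow: source→left, listed edges, right→sink; max matching = max flow.
Augmenting path W1→J3 (+1); matched 1.
Augmenting path W2→J2 (+1); matched 2.
Augmenting path W3→J1 (+1); matched 3.
Augmenting path W6→J4 (+1); matched 4.
Augmenting path W5→J1→W3→J5 (+1); matched 5.
No augmenting path remains; maximum matching = 5.
König certificate: {W1, W3, J1, J2, J4} is a vertex cover of size 5 (every listed pair touches it), so no matching can be larger.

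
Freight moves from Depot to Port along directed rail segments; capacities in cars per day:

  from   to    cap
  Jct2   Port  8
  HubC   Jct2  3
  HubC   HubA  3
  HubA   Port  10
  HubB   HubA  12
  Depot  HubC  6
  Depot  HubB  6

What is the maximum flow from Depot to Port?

12

Augment Depot→HubB→HubA→Port: bottleneck 6, flow now 6.
Augment Depot→HubC→Jct2→Port: bottleneck 3, flow now 9.
Augment Depot→HubC→HubA→Port: bottleneck 3, flow now 12.
No augmenting path remains; maximum flow = 12.
In the residual graph, reachable from Depot: {Depot}.
Min-cut edges: Depot→HubB (6), Depot→HubC (6); capacity 6 + 6 = 12.
This cut is saturated, so no flow can exceed 12.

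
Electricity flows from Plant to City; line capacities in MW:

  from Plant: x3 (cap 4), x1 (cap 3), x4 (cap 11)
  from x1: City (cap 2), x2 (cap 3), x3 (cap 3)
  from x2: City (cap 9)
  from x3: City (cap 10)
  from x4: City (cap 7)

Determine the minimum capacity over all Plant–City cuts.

14

Augment Plant→x1→City: bottleneck 2, flow now 2.
Augment Plant→x3→City: bottleneck 4, flow now 6.
Augment Plant→x4→City: bottleneck 7, flow now 13.
Augment Plant→x1→x2→City: bottleneck 1, flow now 14.
No augmenting path remains; maximum flow = 14.
By max-flow min-cut, the minimum cut capacity equals the max flow.
In the residual graph, reachable from Plant: {Plant, x4}.
Min-cut edges: Plant→x1 (3), Plant→x3 (4), x4→City (7); capacity 3 + 4 + 7 = 14.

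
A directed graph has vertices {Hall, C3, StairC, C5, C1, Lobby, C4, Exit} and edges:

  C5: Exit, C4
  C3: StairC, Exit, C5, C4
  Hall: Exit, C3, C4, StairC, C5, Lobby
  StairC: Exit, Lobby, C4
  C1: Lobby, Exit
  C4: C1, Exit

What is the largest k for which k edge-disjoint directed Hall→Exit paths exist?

Assign every edge capacity 1; by Menger, the answer equals the max flow.
Path Hall→Exit (+1); total 1.
Path Hall→C3→Exit (+1); total 2.
Path Hall→StairC→Exit (+1); total 3.
Path Hall→C5→Exit (+1); total 4.
Path Hall→C4→Exit (+1); total 5.
No residual Hall→Exit path; max flow = 5.
Certifying cut of size 5: {Hall→C3, Hall→C4, Hall→C5, Hall→Exit, Hall→StairC}.

5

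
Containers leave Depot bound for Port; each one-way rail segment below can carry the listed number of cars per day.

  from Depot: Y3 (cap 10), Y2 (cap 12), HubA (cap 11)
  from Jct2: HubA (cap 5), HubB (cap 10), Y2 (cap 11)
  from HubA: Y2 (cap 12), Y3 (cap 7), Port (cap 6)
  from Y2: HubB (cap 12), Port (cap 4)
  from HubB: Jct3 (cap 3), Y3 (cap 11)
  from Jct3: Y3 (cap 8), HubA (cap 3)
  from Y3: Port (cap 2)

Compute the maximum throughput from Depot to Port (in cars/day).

Augment Depot→HubA→Port: bottleneck 6, flow now 6.
Augment Depot→Y2→Port: bottleneck 4, flow now 10.
Augment Depot→Y3→Port: bottleneck 2, flow now 12.
No augmenting path remains; maximum flow = 12.
In the residual graph, reachable from Depot: {Depot, HubA, Y2, HubB, Jct3, Y3}.
Min-cut edges: HubA→Port (6), Y2→Port (4), Y3→Port (2); capacity 6 + 4 + 2 = 12.
This cut is saturated, so no flow can exceed 12.

12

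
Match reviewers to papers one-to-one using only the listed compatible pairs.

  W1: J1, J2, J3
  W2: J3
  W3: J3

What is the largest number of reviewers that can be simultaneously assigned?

2

Unit-capacity flow: source→left, listed edges, right→sink; max matching = max flow.
Augmenting path W1→J1 (+1); matched 1.
Augmenting path W2→J3 (+1); matched 2.
No augmenting path remains; maximum matching = 2.
König certificate: {W1, J3} is a vertex cover of size 2 (every listed pair touches it), so no matching can be larger.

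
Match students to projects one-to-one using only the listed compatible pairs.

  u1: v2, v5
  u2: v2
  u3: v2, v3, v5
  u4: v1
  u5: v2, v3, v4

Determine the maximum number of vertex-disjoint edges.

Unit-capacity flow: source→left, listed edges, right→sink; max matching = max flow.
Augmenting path u1→v2 (+1); matched 1.
Augmenting path u3→v3 (+1); matched 2.
Augmenting path u4→v1 (+1); matched 3.
Augmenting path u5→v4 (+1); matched 4.
Augmenting path u2→v2→u1→v5 (+1); matched 5.
No augmenting path remains; maximum matching = 5.
König certificate: {u1, u2, u3, u4, u5} is a vertex cover of size 5 (every listed pair touches it), so no matching can be larger.

5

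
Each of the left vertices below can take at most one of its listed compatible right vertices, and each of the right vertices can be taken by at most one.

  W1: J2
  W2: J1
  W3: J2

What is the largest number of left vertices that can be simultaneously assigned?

Unit-capacity flow: source→left, listed edges, right→sink; max matching = max flow.
Augmenting path W1→J2 (+1); matched 1.
Augmenting path W2→J1 (+1); matched 2.
No augmenting path remains; maximum matching = 2.
König certificate: {W2, J2} is a vertex cover of size 2 (every listed pair touches it), so no matching can be larger.

2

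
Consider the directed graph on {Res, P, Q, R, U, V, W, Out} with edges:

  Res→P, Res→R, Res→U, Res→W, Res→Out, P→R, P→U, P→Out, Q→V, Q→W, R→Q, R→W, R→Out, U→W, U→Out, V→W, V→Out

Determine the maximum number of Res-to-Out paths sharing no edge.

Assign every edge capacity 1; by Menger, the answer equals the max flow.
Path Res→Out (+1); total 1.
Path Res→P→Out (+1); total 2.
Path Res→R→Out (+1); total 3.
Path Res→U→Out (+1); total 4.
No residual Res→Out path; max flow = 4.
Certifying cut of size 4: {Res→Out, Res→P, Res→R, Res→U}.

4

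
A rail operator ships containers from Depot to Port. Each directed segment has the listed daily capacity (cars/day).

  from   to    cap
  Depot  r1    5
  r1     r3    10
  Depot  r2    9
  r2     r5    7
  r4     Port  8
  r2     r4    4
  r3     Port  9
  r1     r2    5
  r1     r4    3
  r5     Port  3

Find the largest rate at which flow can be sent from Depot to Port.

Augment Depot→r1→r3→Port: bottleneck 5, flow now 5.
Augment Depot→r2→r4→Port: bottleneck 4, flow now 9.
Augment Depot→r2→r5→Port: bottleneck 3, flow now 12.
No augmenting path remains; maximum flow = 12.
In the residual graph, reachable from Depot: {Depot, r2, r5}.
Min-cut edges: Depot→r1 (5), r2→r4 (4), r5→Port (3); capacity 5 + 4 + 3 = 12.
This cut is saturated, so no flow can exceed 12.

12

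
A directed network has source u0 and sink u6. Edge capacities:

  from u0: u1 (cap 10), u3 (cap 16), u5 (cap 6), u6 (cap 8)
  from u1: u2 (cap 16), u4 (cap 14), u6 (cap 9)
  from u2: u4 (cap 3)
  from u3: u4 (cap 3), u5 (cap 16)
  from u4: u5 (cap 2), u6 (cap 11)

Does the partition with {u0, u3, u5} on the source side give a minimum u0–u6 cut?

Yes — it is a minimum cut (capacity 21).

Given cut capacity: 10 + 8 + 3 = 21.
Augment u0→u6: bottleneck 8, flow now 8.
Augment u0→u1→u6: bottleneck 9, flow now 17.
Augment u0→u1→u4→u6: bottleneck 1, flow now 18.
Augment u0→u3→u4→u6: bottleneck 3, flow now 21.
No augmenting path remains; maximum flow = 21.
Cut capacity 21 equals the max flow, so it is a minimum cut.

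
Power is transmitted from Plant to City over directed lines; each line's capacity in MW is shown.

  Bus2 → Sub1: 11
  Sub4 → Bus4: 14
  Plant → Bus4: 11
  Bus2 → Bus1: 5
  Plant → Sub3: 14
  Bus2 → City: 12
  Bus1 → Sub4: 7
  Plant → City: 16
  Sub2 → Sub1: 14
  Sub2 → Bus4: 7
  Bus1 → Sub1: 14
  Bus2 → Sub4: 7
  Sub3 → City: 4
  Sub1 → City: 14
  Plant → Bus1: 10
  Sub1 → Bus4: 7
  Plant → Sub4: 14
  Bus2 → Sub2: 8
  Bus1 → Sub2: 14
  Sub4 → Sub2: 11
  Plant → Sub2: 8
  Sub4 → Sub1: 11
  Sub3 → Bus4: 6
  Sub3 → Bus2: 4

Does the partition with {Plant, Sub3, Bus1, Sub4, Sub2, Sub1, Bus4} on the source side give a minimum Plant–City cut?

Given cut capacity: 16 + 4 + 4 + 14 = 38.
Augment Plant→City: bottleneck 16, flow now 16.
Augment Plant→Sub3→City: bottleneck 4, flow now 20.
Augment Plant→Sub3→Bus2→City: bottleneck 4, flow now 24.
Augment Plant→Bus1→Sub1→City: bottleneck 10, flow now 34.
Augment Plant→Sub4→Sub1→City: bottleneck 4, flow now 38.
No augmenting path remains; maximum flow = 38.
Cut capacity 38 equals the max flow, so it is a minimum cut.

Yes — it is a minimum cut (capacity 38).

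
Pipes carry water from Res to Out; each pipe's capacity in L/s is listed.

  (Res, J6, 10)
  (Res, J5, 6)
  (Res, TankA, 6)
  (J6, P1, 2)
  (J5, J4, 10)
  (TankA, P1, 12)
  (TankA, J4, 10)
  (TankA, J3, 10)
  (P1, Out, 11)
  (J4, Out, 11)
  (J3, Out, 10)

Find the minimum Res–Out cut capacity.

14

Augment Res→J6→P1→Out: bottleneck 2, flow now 2.
Augment Res→J5→J4→Out: bottleneck 6, flow now 8.
Augment Res→TankA→P1→Out: bottleneck 6, flow now 14.
No augmenting path remains; maximum flow = 14.
By max-flow min-cut, the minimum cut capacity equals the max flow.
In the residual graph, reachable from Res: {Res, J6}.
Min-cut edges: Res→J5 (6), Res→TankA (6), J6→P1 (2); capacity 6 + 6 + 2 = 14.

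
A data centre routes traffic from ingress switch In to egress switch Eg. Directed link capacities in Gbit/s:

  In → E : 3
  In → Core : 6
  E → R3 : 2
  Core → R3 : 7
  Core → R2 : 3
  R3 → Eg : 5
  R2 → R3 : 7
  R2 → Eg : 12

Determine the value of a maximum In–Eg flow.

8

Augment In→E→R3→Eg: bottleneck 2, flow now 2.
Augment In→Core→R3→Eg: bottleneck 3, flow now 5.
Augment In→Core→R2→Eg: bottleneck 3, flow now 8.
No augmenting path remains; maximum flow = 8.
In the residual graph, reachable from In: {In, E}.
Min-cut edges: In→Core (6), E→R3 (2); capacity 6 + 2 = 8.
This cut is saturated, so no flow can exceed 8.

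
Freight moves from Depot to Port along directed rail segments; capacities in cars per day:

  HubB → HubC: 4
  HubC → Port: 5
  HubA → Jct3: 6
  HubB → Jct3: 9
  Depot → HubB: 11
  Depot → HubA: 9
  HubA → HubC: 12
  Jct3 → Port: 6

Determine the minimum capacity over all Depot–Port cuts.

Augment Depot→HubB→Jct3→Port: bottleneck 6, flow now 6.
Augment Depot→HubB→HubC→Port: bottleneck 4, flow now 10.
Augment Depot→HubA→HubC→Port: bottleneck 1, flow now 11.
No augmenting path remains; maximum flow = 11.
By max-flow min-cut, the minimum cut capacity equals the max flow.
In the residual graph, reachable from Depot: {Depot, HubB, HubA, Jct3, HubC}.
Min-cut edges: Jct3→Port (6), HubC→Port (5); capacity 6 + 5 = 11.

11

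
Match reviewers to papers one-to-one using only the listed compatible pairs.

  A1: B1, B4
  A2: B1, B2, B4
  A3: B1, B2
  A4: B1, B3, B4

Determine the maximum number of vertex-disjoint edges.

4

Unit-capacity flow: source→left, listed edges, right→sink; max matching = max flow.
Augmenting path A1→B1 (+1); matched 1.
Augmenting path A2→B2 (+1); matched 2.
Augmenting path A4→B3 (+1); matched 3.
Augmenting path A3→B1→A1→B4 (+1); matched 4.
No augmenting path remains; maximum matching = 4.
König certificate: {A1, A2, A3, A4} is a vertex cover of size 4 (every listed pair touches it), so no matching can be larger.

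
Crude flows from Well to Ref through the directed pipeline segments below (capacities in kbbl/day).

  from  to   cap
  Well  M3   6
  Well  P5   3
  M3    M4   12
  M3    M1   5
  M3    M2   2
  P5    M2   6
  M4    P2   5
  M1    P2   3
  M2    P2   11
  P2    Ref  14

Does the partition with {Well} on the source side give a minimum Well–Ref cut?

Given cut capacity: 6 + 3 = 9.
Augment Well→M3→M4→P2→Ref: bottleneck 5, flow now 5.
Augment Well→M3→M1→P2→Ref: bottleneck 1, flow now 6.
Augment Well→P5→M2→P2→Ref: bottleneck 3, flow now 9.
No augmenting path remains; maximum flow = 9.
Cut capacity 9 equals the max flow, so it is a minimum cut.

Yes — it is a minimum cut (capacity 9).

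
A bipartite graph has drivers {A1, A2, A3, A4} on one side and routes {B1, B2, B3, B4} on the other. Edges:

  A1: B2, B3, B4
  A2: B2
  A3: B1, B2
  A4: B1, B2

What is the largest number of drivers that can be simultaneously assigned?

Unit-capacity flow: source→left, listed edges, right→sink; max matching = max flow.
Augmenting path A1→B2 (+1); matched 1.
Augmenting path A3→B1 (+1); matched 2.
Augmenting path A2→B2→A1→B3 (+1); matched 3.
No augmenting path remains; maximum matching = 3.
König certificate: {A1, B1, B2} is a vertex cover of size 3 (every listed pair touches it), so no matching can be larger.

3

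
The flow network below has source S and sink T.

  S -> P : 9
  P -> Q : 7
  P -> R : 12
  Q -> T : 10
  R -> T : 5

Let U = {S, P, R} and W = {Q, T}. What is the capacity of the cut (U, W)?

12

Edges leaving {S, P, R}: P→Q (7), R→T (5).
Cut capacity = 7 + 5 = 12.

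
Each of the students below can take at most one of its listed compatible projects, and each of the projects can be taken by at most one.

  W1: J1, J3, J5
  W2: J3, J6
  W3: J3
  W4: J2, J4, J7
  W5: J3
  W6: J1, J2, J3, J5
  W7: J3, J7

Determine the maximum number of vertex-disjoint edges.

Unit-capacity flow: source→left, listed edges, right→sink; max matching = max flow.
Augmenting path W1→J1 (+1); matched 1.
Augmenting path W2→J3 (+1); matched 2.
Augmenting path W4→J2 (+1); matched 3.
Augmenting path W6→J5 (+1); matched 4.
Augmenting path W7→J7 (+1); matched 5.
Augmenting path W3→J3→W2→J6 (+1); matched 6.
No augmenting path remains; maximum matching = 6.
König certificate: {W1, W2, W4, W6, W7, J3} is a vertex cover of size 6 (every listed pair touches it), so no matching can be larger.

6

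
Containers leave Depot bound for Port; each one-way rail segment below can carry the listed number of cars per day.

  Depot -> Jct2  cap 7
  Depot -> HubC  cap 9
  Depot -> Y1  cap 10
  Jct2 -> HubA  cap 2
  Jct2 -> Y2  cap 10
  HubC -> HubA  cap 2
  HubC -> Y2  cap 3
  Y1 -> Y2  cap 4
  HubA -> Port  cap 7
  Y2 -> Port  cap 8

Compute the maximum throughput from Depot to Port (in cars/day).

Augment Depot→Jct2→HubA→Port: bottleneck 2, flow now 2.
Augment Depot→Jct2→Y2→Port: bottleneck 5, flow now 7.
Augment Depot→HubC→HubA→Port: bottleneck 2, flow now 9.
Augment Depot→HubC→Y2→Port: bottleneck 3, flow now 12.
No augmenting path remains; maximum flow = 12.
In the residual graph, reachable from Depot: {Depot, Jct2, HubC, Y1, Y2}.
Min-cut edges: Jct2→HubA (2), HubC→HubA (2), Y2→Port (8); capacity 2 + 2 + 8 = 12.
This cut is saturated, so no flow can exceed 12.

12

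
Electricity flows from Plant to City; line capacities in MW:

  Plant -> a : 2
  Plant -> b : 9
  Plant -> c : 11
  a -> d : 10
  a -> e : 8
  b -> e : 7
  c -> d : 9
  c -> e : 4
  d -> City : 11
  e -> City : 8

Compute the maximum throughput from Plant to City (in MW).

19

Augment Plant→a→d→City: bottleneck 2, flow now 2.
Augment Plant→b→e→City: bottleneck 7, flow now 9.
Augment Plant→c→d→City: bottleneck 9, flow now 18.
Augment Plant→c→e→City: bottleneck 1, flow now 19.
No augmenting path remains; maximum flow = 19.
In the residual graph, reachable from Plant: {Plant, b, c, e}.
Min-cut edges: Plant→a (2), c→d (9), e→City (8); capacity 2 + 9 + 8 = 19.
This cut is saturated, so no flow can exceed 19.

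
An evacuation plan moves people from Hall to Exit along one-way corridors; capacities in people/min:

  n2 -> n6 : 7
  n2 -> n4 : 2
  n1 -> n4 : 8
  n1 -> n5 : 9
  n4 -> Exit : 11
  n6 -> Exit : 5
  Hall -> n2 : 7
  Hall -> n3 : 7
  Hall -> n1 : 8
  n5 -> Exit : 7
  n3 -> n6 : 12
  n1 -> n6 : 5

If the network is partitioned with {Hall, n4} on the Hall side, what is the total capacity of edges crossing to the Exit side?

33

Edges leaving {Hall, n4}: Hall→n1 (8), Hall→n2 (7), Hall→n3 (7), n4→Exit (11).
Cut capacity = 8 + 7 + 7 + 11 = 33.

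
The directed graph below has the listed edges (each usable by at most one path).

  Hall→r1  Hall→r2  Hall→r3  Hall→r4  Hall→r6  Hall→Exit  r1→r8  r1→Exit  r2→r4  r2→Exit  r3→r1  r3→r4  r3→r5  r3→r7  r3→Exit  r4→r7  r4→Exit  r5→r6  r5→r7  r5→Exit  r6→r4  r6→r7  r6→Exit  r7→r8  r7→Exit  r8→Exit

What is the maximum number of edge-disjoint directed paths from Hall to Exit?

Assign every edge capacity 1; by Menger, the answer equals the max flow.
Path Hall→Exit (+1); total 1.
Path Hall→r1→Exit (+1); total 2.
Path Hall→r2→Exit (+1); total 3.
Path Hall→r3→Exit (+1); total 4.
Path Hall→r4→Exit (+1); total 5.
Path Hall→r6→Exit (+1); total 6.
No residual Hall→Exit path; max flow = 6.
Certifying cut of size 6: {Hall→Exit, Hall→r1, Hall→r2, Hall→r3, Hall→r4, Hall→r6}.

6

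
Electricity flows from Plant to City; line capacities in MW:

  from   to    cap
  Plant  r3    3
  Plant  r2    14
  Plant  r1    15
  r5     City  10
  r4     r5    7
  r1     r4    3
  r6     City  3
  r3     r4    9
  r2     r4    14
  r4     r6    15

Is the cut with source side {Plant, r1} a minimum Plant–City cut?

No — its capacity is 20, but the minimum cut has capacity 10.

Given cut capacity: 14 + 3 + 3 = 20.
Augment Plant→r1→r4→r5→City: bottleneck 3, flow now 3.
Augment Plant→r2→r4→r5→City: bottleneck 4, flow now 7.
Augment Plant→r2→r4→r6→City: bottleneck 3, flow now 10.
No augmenting path remains; maximum flow = 10.
In the residual graph, reachable from Plant: {Plant, r1, r2, r3, r4, r6}.
Min-cut edges: r4→r5 (7), r6→City (3); capacity 7 + 3 = 10.
Cut capacity 20 exceeds the max flow 10, so it is not minimum.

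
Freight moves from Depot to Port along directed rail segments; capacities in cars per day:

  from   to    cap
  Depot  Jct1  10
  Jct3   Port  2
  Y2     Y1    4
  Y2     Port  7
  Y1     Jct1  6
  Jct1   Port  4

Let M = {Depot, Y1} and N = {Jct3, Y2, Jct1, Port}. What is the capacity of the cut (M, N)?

Edges leaving {Depot, Y1}: Depot→Jct1 (10), Y1→Jct1 (6).
Cut capacity = 10 + 6 = 16.

16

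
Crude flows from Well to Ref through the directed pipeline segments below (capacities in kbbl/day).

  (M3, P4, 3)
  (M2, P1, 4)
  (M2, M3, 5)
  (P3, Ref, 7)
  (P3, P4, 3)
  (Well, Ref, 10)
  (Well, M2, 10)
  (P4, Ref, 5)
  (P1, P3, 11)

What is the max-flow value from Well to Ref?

17

Augment Well→Ref: bottleneck 10, flow now 10.
Augment Well→M2→P1→P3→Ref: bottleneck 4, flow now 14.
Augment Well→M2→M3→P4→Ref: bottleneck 3, flow now 17.
No augmenting path remains; maximum flow = 17.
In the residual graph, reachable from Well: {Well, M2, M3}.
Min-cut edges: Well→Ref (10), M2→P1 (4), M3→P4 (3); capacity 10 + 4 + 3 = 17.
This cut is saturated, so no flow can exceed 17.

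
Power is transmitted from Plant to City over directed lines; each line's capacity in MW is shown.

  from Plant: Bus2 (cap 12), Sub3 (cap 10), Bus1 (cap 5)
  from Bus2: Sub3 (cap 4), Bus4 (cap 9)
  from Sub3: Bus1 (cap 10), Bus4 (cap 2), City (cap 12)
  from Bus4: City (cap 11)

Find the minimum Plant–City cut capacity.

Augment Plant→Sub3→City: bottleneck 10, flow now 10.
Augment Plant→Bus2→Sub3→City: bottleneck 2, flow now 12.
Augment Plant→Bus2→Bus4→City: bottleneck 9, flow now 21.
Augment Plant→Bus2→Sub3→Bus4→City: bottleneck 1, flow now 22.
No augmenting path remains; maximum flow = 22.
By max-flow min-cut, the minimum cut capacity equals the max flow.
In the residual graph, reachable from Plant: {Plant, Bus1}.
Min-cut edges: Plant→Bus2 (12), Plant→Sub3 (10); capacity 12 + 10 = 22.

22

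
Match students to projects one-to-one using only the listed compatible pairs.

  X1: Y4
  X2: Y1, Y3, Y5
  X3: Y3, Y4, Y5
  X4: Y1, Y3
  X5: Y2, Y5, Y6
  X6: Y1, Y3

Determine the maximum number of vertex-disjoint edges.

5

Unit-capacity flow: source→left, listed edges, right→sink; max matching = max flow.
Augmenting path X1→Y4 (+1); matched 1.
Augmenting path X2→Y1 (+1); matched 2.
Augmenting path X3→Y3 (+1); matched 3.
Augmenting path X5→Y2 (+1); matched 4.
Augmenting path X4→Y1→X2→Y5 (+1); matched 5.
No augmenting path remains; maximum matching = 5.
König certificate: {X5, Y1, Y3, Y4, Y5} is a vertex cover of size 5 (every listed pair touches it), so no matching can be larger.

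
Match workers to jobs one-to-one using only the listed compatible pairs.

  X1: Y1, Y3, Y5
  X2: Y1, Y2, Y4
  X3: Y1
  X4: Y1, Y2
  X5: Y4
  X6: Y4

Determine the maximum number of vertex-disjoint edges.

4

Unit-capacity flow: source→left, listed edges, right→sink; max matching = max flow.
Augmenting path X1→Y1 (+1); matched 1.
Augmenting path X2→Y2 (+1); matched 2.
Augmenting path X5→Y4 (+1); matched 3.
Augmenting path X3→Y1→X1→Y3 (+1); matched 4.
No augmenting path remains; maximum matching = 4.
König certificate: {X1, Y1, Y2, Y4} is a vertex cover of size 4 (every listed pair touches it), so no matching can be larger.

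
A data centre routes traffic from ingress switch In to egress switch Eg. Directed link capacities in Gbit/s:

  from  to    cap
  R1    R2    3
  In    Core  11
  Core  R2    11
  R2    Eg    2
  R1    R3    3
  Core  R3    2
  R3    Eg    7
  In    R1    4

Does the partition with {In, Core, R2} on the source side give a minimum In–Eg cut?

No — its capacity is 8, but the minimum cut has capacity 7.

Given cut capacity: 4 + 2 + 2 = 8.
Augment In→Core→R3→Eg: bottleneck 2, flow now 2.
Augment In→Core→R2→Eg: bottleneck 2, flow now 4.
Augment In→R1→R3→Eg: bottleneck 3, flow now 7.
No augmenting path remains; maximum flow = 7.
In the residual graph, reachable from In: {In, Core, R1, R2}.
Min-cut edges: Core→R3 (2), R1→R3 (3), R2→Eg (2); capacity 2 + 3 + 2 = 7.
Cut capacity 8 exceeds the max flow 7, so it is not minimum.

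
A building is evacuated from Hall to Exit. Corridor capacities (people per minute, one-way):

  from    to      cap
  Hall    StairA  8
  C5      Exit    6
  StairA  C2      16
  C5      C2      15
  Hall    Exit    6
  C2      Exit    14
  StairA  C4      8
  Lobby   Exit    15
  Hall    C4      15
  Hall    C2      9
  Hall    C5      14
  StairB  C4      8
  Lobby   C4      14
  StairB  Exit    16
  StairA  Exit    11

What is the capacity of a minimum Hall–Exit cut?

34

Augment Hall→Exit: bottleneck 6, flow now 6.
Augment Hall→StairA→Exit: bottleneck 8, flow now 14.
Augment Hall→C5→Exit: bottleneck 6, flow now 20.
Augment Hall→C2→Exit: bottleneck 9, flow now 29.
Augment Hall→C5→C2→Exit: bottleneck 5, flow now 34.
No augmenting path remains; maximum flow = 34.
By max-flow min-cut, the minimum cut capacity equals the max flow.
In the residual graph, reachable from Hall: {Hall, C4, C5, C2}.
Min-cut edges: Hall→StairA (8), Hall→Exit (6), C5→Exit (6), C2→Exit (14); capacity 8 + 6 + 6 + 14 = 34.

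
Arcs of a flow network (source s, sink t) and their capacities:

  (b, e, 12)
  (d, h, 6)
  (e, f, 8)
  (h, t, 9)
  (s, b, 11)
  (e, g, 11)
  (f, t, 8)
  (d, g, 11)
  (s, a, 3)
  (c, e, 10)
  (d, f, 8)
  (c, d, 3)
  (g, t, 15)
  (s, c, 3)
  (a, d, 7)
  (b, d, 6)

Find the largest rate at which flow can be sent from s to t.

Augment s→a→d→f→t: bottleneck 3, flow now 3.
Augment s→b→d→f→t: bottleneck 5, flow now 8.
Augment s→b→d→g→t: bottleneck 1, flow now 9.
Augment s→b→e→g→t: bottleneck 5, flow now 14.
Augment s→c→d→g→t: bottleneck 3, flow now 17.
No augmenting path remains; maximum flow = 17.
In the residual graph, reachable from s: {s}.
Min-cut edges: s→a (3), s→b (11), s→c (3); capacity 3 + 11 + 3 = 17.
This cut is saturated, so no flow can exceed 17.

17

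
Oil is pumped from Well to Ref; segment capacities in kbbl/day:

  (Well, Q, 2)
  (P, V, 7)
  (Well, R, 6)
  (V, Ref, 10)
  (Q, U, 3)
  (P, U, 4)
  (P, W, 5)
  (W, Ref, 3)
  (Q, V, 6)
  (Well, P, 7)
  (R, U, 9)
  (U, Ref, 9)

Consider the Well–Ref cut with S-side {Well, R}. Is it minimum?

No — its capacity is 18, but the minimum cut has capacity 15.

Given cut capacity: 7 + 2 + 9 = 18.
Augment Well→P→U→Ref: bottleneck 4, flow now 4.
Augment Well→P→V→Ref: bottleneck 3, flow now 7.
Augment Well→Q→U→Ref: bottleneck 2, flow now 9.
Augment Well→R→U→Ref: bottleneck 3, flow now 12.
Augment Well→R→U→P→V→Ref: bottleneck 3, flow now 15. (uses reverse residual edge)
No augmenting path remains; maximum flow = 15.
In the residual graph, reachable from Well: {Well}.
Min-cut edges: Well→P (7), Well→Q (2), Well→R (6); capacity 7 + 2 + 6 = 15.
Cut capacity 18 exceeds the max flow 15, so it is not minimum.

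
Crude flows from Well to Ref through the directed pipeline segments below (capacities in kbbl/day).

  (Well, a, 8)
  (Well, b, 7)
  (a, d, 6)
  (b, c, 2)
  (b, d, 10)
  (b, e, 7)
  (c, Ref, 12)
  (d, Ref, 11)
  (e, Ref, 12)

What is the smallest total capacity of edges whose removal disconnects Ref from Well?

Augment Well→a→d→Ref: bottleneck 6, flow now 6.
Augment Well→b→c→Ref: bottleneck 2, flow now 8.
Augment Well→b→d→Ref: bottleneck 5, flow now 13.
No augmenting path remains; maximum flow = 13.
By max-flow min-cut, the minimum cut capacity equals the max flow.
In the residual graph, reachable from Well: {Well, a}.
Min-cut edges: Well→b (7), a→d (6); capacity 7 + 6 = 13.

13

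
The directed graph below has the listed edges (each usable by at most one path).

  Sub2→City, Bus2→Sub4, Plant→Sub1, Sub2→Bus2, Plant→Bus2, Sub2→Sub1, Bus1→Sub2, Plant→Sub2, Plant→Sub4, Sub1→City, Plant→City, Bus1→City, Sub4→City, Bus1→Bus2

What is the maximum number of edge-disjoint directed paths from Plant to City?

4

Assign every edge capacity 1; by Menger, the answer equals the max flow.
Path Plant→City (+1); total 1.
Path Plant→Sub2→City (+1); total 2.
Path Plant→Sub4→City (+1); total 3.
Path Plant→Sub1→City (+1); total 4.
No residual Plant→City path; max flow = 4.
Certifying cut of size 4: {Plant→City, Plant→Sub1, Plant→Sub2, Sub4→City}.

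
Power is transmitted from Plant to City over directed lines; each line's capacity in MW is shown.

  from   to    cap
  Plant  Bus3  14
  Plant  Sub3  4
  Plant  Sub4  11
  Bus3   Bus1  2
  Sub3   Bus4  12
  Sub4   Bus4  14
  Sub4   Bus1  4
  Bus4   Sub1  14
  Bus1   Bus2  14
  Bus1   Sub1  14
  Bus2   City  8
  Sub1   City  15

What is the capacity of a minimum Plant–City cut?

17

Augment Plant→Bus3→Bus1→Bus2→City: bottleneck 2, flow now 2.
Augment Plant→Sub3→Bus4→Sub1→City: bottleneck 4, flow now 6.
Augment Plant→Sub4→Bus4→Sub1→City: bottleneck 10, flow now 16.
Augment Plant→Sub4→Bus1→Bus2→City: bottleneck 1, flow now 17.
No augmenting path remains; maximum flow = 17.
By max-flow min-cut, the minimum cut capacity equals the max flow.
In the residual graph, reachable from Plant: {Plant, Bus3}.
Min-cut edges: Plant→Sub3 (4), Plant→Sub4 (11), Bus3→Bus1 (2); capacity 4 + 11 + 2 = 17.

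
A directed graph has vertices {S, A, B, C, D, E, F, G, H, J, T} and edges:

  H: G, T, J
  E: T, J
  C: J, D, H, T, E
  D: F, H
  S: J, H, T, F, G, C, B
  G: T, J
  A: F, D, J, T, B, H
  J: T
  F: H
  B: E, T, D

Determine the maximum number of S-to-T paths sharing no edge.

Assign every edge capacity 1; by Menger, the answer equals the max flow.
Path S→T (+1); total 1.
Path S→B→T (+1); total 2.
Path S→C→T (+1); total 3.
Path S→G→T (+1); total 4.
Path S→H→T (+1); total 5.
Path S→J→T (+1); total 6.
No residual S→T path; max flow = 6.
Certifying cut of size 6: {G→T, H→T, J→T, S→B, S→C, S→T}.

6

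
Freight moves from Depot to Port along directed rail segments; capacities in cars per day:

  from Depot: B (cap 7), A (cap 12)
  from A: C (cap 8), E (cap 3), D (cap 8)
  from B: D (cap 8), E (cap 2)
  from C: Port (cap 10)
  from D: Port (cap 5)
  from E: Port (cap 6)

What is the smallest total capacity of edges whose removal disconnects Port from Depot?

18

Augment Depot→A→C→Port: bottleneck 8, flow now 8.
Augment Depot→A→D→Port: bottleneck 4, flow now 12.
Augment Depot→B→D→Port: bottleneck 1, flow now 13.
Augment Depot→B→E→Port: bottleneck 2, flow now 15.
Augment Depot→B→D→A→E→Port: bottleneck 3, flow now 18. (uses reverse residual edge)
No augmenting path remains; maximum flow = 18.
By max-flow min-cut, the minimum cut capacity equals the max flow.
In the residual graph, reachable from Depot: {Depot, A, B, D}.
Min-cut edges: A→C (8), A→E (3), B→E (2), D→Port (5); capacity 8 + 3 + 2 + 5 = 18.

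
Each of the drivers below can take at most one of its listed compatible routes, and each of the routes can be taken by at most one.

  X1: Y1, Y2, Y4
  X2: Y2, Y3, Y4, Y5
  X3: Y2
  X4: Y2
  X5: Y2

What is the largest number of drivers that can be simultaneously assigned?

3

Unit-capacity flow: source→left, listed edges, right→sink; max matching = max flow.
Augmenting path X1→Y1 (+1); matched 1.
Augmenting path X2→Y2 (+1); matched 2.
Augmenting path X3→Y2→X2→Y3 (+1); matched 3.
No augmenting path remains; maximum matching = 3.
König certificate: {X1, X2, Y2} is a vertex cover of size 3 (every listed pair touches it), so no matching can be larger.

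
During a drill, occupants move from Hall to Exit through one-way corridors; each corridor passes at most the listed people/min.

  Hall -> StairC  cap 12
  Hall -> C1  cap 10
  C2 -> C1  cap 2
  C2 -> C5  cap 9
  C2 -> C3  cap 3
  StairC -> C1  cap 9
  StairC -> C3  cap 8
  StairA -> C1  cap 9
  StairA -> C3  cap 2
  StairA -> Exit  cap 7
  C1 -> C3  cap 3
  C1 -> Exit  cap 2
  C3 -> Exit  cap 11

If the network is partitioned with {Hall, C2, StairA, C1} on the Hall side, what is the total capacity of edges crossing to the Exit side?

Edges leaving {Hall, C2, StairA, C1}: Hall→StairC (12), C2→C5 (9), C2→C3 (3), StairA→C3 (2), StairA→Exit (7), C1→C3 (3), C1→Exit (2).
Cut capacity = 12 + 9 + 3 + 2 + 7 + 3 + 2 = 38.

38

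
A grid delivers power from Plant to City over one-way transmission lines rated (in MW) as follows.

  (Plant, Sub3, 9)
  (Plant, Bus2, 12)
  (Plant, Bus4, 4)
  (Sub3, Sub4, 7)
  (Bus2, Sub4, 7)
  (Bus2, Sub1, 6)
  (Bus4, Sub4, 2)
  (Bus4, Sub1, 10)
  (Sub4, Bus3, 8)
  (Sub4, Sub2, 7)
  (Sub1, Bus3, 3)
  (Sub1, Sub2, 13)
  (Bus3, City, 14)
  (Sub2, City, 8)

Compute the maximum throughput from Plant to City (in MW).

Augment Plant→Sub3→Sub4→Bus3→City: bottleneck 7, flow now 7.
Augment Plant→Bus2→Sub4→Bus3→City: bottleneck 1, flow now 8.
Augment Plant→Bus2→Sub4→Sub2→City: bottleneck 6, flow now 14.
Augment Plant→Bus2→Sub1→Bus3→City: bottleneck 3, flow now 17.
Augment Plant→Bus2→Sub1→Sub2→City: bottleneck 2, flow now 19.
No augmenting path remains; maximum flow = 19.
In the residual graph, reachable from Plant: {Plant, Sub3, Bus2, Bus4, Sub4, Sub1, Sub2}.
Min-cut edges: Sub4→Bus3 (8), Sub1→Bus3 (3), Sub2→City (8); capacity 8 + 3 + 8 = 19.
This cut is saturated, so no flow can exceed 19.

19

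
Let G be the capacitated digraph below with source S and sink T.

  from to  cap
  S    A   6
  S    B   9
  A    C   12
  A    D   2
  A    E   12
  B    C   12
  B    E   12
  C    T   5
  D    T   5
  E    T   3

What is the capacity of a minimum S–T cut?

10

Augment S→A→C→T: bottleneck 5, flow now 5.
Augment S→A→D→T: bottleneck 1, flow now 6.
Augment S→B→E→T: bottleneck 3, flow now 9.
Augment S→B→C→A→D→T: bottleneck 1, flow now 10. (uses reverse residual edge)
No augmenting path remains; maximum flow = 10.
By max-flow min-cut, the minimum cut capacity equals the max flow.
In the residual graph, reachable from S: {S, A, B, C, E}.
Min-cut edges: A→D (2), C→T (5), E→T (3); capacity 2 + 5 + 3 = 10.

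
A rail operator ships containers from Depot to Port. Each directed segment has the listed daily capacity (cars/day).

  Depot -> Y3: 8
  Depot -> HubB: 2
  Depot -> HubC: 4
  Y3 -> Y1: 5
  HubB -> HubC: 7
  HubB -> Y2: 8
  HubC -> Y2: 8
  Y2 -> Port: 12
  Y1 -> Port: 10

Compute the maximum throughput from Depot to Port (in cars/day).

Augment Depot→Y3→Y1→Port: bottleneck 5, flow now 5.
Augment Depot→HubB→Y2→Port: bottleneck 2, flow now 7.
Augment Depot→HubC→Y2→Port: bottleneck 4, flow now 11.
No augmenting path remains; maximum flow = 11.
In the residual graph, reachable from Depot: {Depot, Y3}.
Min-cut edges: Depot→HubB (2), Depot→HubC (4), Y3→Y1 (5); capacity 2 + 4 + 5 = 11.
This cut is saturated, so no flow can exceed 11.

11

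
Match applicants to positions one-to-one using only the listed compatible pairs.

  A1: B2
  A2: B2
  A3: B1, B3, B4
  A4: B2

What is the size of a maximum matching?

2

Unit-capacity flow: source→left, listed edges, right→sink; max matching = max flow.
Augmenting path A1→B2 (+1); matched 1.
Augmenting path A3→B1 (+1); matched 2.
No augmenting path remains; maximum matching = 2.
König certificate: {A3, B2} is a vertex cover of size 2 (every listed pair touches it), so no matching can be larger.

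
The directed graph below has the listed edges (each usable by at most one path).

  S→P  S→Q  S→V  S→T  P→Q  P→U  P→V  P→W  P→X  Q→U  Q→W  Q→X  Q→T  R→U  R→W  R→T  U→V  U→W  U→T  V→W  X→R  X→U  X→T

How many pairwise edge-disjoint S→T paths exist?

Assign every edge capacity 1; by Menger, the answer equals the max flow.
Path S→T (+1); total 1.
Path S→Q→T (+1); total 2.
Path S→P→U→T (+1); total 3.
No residual S→T path; max flow = 3.
Certifying cut of size 3: {S→P, S→Q, S→T}.

3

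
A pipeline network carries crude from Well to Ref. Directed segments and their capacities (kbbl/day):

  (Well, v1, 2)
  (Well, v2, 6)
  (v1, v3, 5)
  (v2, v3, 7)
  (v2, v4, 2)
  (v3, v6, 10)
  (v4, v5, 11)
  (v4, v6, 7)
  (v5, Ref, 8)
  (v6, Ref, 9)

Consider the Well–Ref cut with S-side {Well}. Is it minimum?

Yes — it is a minimum cut (capacity 8).

Given cut capacity: 2 + 6 = 8.
Augment Well→v1→v3→v6→Ref: bottleneck 2, flow now 2.
Augment Well→v2→v3→v6→Ref: bottleneck 6, flow now 8.
No augmenting path remains; maximum flow = 8.
Cut capacity 8 equals the max flow, so it is a minimum cut.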